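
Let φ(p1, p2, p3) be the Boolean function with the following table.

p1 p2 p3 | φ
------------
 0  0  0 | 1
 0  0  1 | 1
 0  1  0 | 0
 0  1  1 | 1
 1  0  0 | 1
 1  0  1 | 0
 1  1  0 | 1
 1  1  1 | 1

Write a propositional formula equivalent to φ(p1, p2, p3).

The 0-rows are (0,1,0), (1,0,1). Take each as a conjunction (¬p1·p2·¬p3, p1·¬p2·p3), form their disjunction, and complement — that gives a formula that is 1 everywhere φ is.

φ(p1, p2, p3) = not (((not p1 and p2) and not p3) or ((p1 and not p2) and p3))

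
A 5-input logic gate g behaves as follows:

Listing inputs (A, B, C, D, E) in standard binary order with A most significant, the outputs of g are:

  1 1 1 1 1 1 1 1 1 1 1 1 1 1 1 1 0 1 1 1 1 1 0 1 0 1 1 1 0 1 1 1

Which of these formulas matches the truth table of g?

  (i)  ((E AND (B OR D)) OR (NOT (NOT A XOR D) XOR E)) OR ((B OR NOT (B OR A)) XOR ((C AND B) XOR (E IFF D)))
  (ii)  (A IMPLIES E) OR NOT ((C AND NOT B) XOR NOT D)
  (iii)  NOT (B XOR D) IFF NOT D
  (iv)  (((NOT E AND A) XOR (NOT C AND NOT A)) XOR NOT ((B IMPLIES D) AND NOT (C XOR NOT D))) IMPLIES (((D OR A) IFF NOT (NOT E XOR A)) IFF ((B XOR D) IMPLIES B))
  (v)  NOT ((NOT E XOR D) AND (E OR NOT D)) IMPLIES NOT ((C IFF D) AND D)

(i) fails at (0,0,0,0,0): the formula yields 0, g is 1.
(iii) fails at (0,1,0,0,0): the formula yields 0, g is 1.
(iv) fails at (0,0,0,1,1): the formula yields 0, g is 1.
(v) fails at (0,0,1,1,0): the formula yields 0, g is 1.
(ii) is the remaining candidate, and it agrees with g on all 32 inputs.

ii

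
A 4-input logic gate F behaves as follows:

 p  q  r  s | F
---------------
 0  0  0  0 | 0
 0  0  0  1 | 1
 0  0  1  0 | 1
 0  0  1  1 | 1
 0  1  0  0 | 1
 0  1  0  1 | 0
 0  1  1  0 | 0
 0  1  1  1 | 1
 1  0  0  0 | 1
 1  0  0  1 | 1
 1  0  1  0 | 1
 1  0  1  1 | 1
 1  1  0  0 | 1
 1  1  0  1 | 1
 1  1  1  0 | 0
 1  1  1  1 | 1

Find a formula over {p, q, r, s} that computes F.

F(p, q, r, s) = ¬((((((¬p ∧ ¬q) ∧ ¬r) ∧ ¬s) ∨ (((¬p ∧ q) ∧ ¬r) ∧ s)) ∨ (((¬p ∧ q) ∧ r) ∧ ¬s)) ∨ (((p ∧ q) ∧ r) ∧ ¬s))

The 0-rows are (0,0,0,0), (0,1,0,1), (0,1,1,0), (1,1,1,0). Take each as a conjunction (¬p·¬q·¬r·¬s, ¬p·q·¬r·s, ¬p·q·r·¬s, p·q·r·¬s), form their disjunction, and complement — that gives a formula that is 1 everywhere F is.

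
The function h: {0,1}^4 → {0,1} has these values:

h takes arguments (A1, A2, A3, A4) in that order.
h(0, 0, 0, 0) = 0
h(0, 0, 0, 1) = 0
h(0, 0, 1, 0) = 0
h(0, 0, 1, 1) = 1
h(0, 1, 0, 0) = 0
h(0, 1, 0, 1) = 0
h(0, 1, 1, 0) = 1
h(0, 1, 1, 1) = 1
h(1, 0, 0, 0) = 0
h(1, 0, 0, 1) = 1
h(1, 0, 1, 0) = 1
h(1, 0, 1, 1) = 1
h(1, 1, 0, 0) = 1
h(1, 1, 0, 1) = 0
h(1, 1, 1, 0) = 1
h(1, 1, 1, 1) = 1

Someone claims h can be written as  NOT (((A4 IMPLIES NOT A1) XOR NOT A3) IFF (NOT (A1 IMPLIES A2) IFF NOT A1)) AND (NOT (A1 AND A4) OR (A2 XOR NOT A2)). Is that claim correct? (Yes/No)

No

Evaluate NOT (((A4 IMPLIES NOT A1) XOR NOT A3) IFF (NOT (A1 IMPLIES A2) IFF NOT A1)) AND (NOT (A1 AND A4) OR (A2 XOR NOT A2)) on each row and compare to h:
  A1=0, A2=0, A3=0, A4=0: formula gives 0, h = 0 ✓
  A1=0, A2=0, A3=0, A4=1: formula gives 0, h = 0 ✓
  A1=0, A2=0, A3=1, A4=0: formula gives 1, but h = 0 ✗
A single disagreement suffices: at (0,0,1,0) they differ, so the formula does not compute h.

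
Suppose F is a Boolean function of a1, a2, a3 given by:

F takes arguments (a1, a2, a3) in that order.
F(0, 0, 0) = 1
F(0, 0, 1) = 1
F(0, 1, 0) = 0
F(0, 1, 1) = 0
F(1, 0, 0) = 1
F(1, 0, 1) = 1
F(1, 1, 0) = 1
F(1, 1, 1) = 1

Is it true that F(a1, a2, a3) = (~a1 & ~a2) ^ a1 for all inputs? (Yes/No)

Yes

Test each input against both F and the formula:
  a1=0, a2=0, a3=0: formula gives 1, F = 1 ✓
  a1=0, a2=0, a3=1: formula gives 1, F = 1 ✓
  a1=0, a2=1, a3=0: formula gives 0, F = 0 ✓
  a1=0, a2=1, a3=1: formula gives 0, F = 0 ✓
  a1=1, a2=0, a3=0: formula gives 1, F = 1 ✓
  …and likewise for the remaining 3 rows.
No disagreement on any input; they are logically equivalent.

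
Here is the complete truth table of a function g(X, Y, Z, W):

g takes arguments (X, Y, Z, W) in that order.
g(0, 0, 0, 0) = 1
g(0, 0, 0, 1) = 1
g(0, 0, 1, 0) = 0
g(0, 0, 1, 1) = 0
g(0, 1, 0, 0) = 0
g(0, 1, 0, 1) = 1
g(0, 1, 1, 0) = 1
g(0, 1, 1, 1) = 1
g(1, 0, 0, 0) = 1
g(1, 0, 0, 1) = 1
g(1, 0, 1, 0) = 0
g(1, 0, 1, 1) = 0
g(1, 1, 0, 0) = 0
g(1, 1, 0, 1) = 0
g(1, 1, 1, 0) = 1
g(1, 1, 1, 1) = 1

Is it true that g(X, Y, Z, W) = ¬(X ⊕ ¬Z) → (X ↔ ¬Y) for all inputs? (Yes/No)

No

Test each input against both g and the formula:
  X=0, Y=0, Z=0, W=0: formula gives 1, g = 1 ✓
  X=0, Y=0, Z=0, W=1: formula gives 1, g = 1 ✓
  X=0, Y=0, Z=1, W=0: formula gives 0, g = 0 ✓
  X=0, Y=0, Z=1, W=1: formula gives 0, g = 0 ✓
  X=0, Y=1, Z=0, W=0: formula gives 1, but g = 0 ✗
Since they disagree at (0,1,0,0), the expression is not a correct formula for g.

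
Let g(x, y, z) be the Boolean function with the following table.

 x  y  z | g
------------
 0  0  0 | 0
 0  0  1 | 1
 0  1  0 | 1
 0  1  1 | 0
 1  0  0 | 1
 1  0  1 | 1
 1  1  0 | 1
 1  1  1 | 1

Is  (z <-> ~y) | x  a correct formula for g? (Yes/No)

Test each input against both g and the formula:
  x=0, y=0, z=0: formula gives 0, g = 0 ✓
  x=0, y=0, z=1: formula gives 1, g = 1 ✓
  x=0, y=1, z=0: formula gives 1, g = 1 ✓
  x=0, y=1, z=1: formula gives 0, g = 0 ✓
  x=1, y=0, z=0: formula gives 1, g = 1 ✓
  …and likewise for the remaining 3 rows.
Every row agrees, so the formula is equivalent.

Yes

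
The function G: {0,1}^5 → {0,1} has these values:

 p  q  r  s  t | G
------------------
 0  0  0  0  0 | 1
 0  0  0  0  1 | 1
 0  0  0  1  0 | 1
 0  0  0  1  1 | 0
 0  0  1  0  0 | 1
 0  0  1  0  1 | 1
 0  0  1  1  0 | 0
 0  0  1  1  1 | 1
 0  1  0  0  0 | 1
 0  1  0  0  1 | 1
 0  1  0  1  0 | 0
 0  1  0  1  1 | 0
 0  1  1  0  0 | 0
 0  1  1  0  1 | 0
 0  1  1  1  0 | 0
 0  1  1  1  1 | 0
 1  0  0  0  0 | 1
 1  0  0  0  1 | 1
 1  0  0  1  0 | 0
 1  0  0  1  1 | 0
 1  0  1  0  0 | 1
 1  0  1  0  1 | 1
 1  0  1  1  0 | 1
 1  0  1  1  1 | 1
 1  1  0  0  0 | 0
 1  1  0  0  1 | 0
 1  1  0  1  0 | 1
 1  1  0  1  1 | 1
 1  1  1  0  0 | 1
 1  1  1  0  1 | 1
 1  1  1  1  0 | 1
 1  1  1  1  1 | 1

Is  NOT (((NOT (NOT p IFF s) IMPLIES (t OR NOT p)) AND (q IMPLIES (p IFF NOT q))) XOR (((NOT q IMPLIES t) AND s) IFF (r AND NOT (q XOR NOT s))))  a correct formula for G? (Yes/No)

Yes

Test each input against both G and the formula:
  p=0, q=0, r=0, s=0, t=0: formula gives 1, G = 1 ✓
  p=0, q=0, r=0, s=0, t=1: formula gives 1, G = 1 ✓
  p=0, q=0, r=0, s=1, t=0: formula gives 1, G = 1 ✓
  p=0, q=0, r=0, s=1, t=1: formula gives 0, G = 0 ✓
  … (the remaining 28 rows also agree.)
All 32 rows match — the expression computes G exactly.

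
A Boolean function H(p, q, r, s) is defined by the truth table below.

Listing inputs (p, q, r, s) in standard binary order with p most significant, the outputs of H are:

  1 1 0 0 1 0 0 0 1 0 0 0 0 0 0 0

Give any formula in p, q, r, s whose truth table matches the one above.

Collect the rows where H=1 — (0,0,0,0), (0,0,0,1), (0,1,0,0), (1,0,0,0) — and write one minterm per row: ¬p·¬q·¬r·¬s, ¬p·¬q·¬r·s, ¬p·q·¬r·¬s, p·¬q·¬r·¬s. Their union (logical OR) reproduces the table exactly.

H(p, q, r, s) = (((((not p and not q) and not r) and not s) or (((not p and not q) and not r) and s)) or (((not p and q) and not r) and not s)) or (((p and not q) and not r) and not s)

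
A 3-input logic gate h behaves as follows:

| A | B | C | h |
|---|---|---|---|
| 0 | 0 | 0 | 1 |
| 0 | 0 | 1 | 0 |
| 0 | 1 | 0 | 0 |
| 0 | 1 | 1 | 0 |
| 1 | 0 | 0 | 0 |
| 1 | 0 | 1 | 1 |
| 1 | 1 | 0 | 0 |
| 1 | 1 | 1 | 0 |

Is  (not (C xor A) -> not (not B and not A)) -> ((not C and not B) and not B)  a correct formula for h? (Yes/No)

Evaluate (not (C xor A) -> not (not B and not A)) -> ((not C and not B) and not B) on each row and compare to h:
  A=0, B=0, C=0: formula gives 1, h = 1 ✓
  A=0, B=0, C=1: formula gives 0, h = 0 ✓
  A=0, B=1, C=0: formula gives 0, h = 0 ✓
  A=0, B=1, C=1: formula gives 0, h = 0 ✓
  A=1, B=0, C=0: formula gives 1, but h = 0 ✗
A single disagreement suffices: at (1,0,0) they differ, so the formula does not compute h.

No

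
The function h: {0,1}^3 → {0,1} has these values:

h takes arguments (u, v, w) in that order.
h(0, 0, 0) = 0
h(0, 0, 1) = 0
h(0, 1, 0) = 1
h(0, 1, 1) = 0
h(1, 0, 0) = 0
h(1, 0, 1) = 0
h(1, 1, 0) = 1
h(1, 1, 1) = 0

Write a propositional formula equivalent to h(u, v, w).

h(u, v, w) = ((~u & v) & ~w) | ((u & v) & ~w)

Collect the rows where h=1 — (0,1,0), (1,1,0) — and write one minterm per row: ¬u·v·¬w, u·v·¬w. Their union (logical OR) reproduces the table exactly.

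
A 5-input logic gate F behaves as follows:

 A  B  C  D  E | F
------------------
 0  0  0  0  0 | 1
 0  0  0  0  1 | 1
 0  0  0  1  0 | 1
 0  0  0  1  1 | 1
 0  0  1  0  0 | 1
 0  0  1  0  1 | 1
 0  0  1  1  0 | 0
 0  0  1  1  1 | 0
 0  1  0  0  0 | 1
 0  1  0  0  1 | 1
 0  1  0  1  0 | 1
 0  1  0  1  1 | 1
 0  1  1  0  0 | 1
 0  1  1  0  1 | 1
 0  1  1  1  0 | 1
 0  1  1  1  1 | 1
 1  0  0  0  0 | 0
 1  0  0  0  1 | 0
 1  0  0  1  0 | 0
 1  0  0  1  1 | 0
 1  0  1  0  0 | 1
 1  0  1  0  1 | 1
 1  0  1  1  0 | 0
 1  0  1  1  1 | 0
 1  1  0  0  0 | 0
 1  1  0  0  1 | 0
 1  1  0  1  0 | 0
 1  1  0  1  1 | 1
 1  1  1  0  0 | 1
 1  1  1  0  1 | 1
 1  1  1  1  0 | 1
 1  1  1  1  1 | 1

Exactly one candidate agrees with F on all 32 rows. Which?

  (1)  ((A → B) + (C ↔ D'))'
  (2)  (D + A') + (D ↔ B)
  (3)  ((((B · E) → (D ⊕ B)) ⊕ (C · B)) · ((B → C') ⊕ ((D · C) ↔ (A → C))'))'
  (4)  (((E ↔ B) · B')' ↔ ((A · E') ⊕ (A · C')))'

3

(1) fails at (0,0,0,0,0): the formula yields 0, F is 1.
(2) fails at (0,0,1,1,0): the formula yields 1, F is 0.
(4) fails at (0,0,0,0,0): the formula yields 0, F is 1.
Only (3) survives; checking it on all 32 rows confirms it matches F.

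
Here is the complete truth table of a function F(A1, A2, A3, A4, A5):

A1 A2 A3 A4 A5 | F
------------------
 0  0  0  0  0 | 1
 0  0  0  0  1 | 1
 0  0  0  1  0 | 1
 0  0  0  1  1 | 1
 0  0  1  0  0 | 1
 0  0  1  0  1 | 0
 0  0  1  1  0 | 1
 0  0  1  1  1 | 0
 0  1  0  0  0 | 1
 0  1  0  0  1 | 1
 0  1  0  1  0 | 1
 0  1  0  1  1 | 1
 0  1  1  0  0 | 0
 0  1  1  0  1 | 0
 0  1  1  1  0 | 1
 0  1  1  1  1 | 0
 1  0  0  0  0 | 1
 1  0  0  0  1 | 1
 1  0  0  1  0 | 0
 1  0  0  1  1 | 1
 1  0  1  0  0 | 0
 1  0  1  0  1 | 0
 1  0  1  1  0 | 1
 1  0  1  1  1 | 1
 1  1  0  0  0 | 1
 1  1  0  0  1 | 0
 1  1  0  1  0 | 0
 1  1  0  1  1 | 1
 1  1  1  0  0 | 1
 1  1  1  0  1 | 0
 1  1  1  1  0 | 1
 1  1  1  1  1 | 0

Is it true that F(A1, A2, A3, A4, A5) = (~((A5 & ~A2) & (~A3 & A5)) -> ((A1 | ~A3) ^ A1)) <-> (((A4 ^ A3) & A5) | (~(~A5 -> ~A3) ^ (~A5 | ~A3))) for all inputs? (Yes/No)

No

Check the formula against F row by row:
  A1=0, A2=0, A3=0, A4=0, A5=0: formula gives 1, F = 1 ✓
  A1=0, A2=0, A3=0, A4=0, A5=1: formula gives 1, F = 1 ✓
  A1=0, A2=0, A3=0, A4=1, A5=0: formula gives 1, F = 1 ✓
  A1=0, A2=0, A3=0, A4=1, A5=1: formula gives 1, F = 1 ✓
  …
  A1=0, A2=0, A3=1, A4=1, A5=1: formula gives 1, but F = 0 ✗
A single disagreement suffices: at (0,0,1,1,1) they differ, so the formula does not compute F.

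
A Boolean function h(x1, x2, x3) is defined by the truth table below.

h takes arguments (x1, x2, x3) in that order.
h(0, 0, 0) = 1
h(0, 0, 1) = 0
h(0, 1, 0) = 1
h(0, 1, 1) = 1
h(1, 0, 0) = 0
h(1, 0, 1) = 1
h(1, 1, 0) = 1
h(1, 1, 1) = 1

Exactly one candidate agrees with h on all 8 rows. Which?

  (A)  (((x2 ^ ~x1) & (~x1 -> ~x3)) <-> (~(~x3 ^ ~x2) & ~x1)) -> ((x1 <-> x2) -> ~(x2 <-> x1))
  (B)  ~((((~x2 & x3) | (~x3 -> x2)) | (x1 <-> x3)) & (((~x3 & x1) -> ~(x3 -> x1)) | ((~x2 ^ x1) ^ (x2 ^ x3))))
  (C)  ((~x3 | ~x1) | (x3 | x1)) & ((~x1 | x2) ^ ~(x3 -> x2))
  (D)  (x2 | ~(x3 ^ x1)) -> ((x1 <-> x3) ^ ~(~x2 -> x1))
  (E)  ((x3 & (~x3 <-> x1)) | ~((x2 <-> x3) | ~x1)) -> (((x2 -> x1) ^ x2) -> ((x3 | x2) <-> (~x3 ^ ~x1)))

(A): at (0,0,0) it gives 0, but h = 1 — eliminated.
(B): at (0,0,0) it gives 0, but h = 1 — eliminated.
(D): at (0,0,0) it gives 0, but h = 1 — eliminated.
(E): at (0,0,1) it gives 1, but h = 0 — eliminated.
(C) is the remaining candidate, and it agrees with h on all 8 inputs.

C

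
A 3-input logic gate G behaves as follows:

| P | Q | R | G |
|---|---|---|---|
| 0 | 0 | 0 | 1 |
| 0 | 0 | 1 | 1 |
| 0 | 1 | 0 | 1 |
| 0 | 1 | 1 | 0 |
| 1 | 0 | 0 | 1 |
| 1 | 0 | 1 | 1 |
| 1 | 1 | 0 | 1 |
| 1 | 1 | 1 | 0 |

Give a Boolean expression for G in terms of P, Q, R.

G(P, Q, R) = NOT (((NOT P AND Q) AND R) OR ((P AND Q) AND R))

G is 0 on only 2 rows — (0,1,1), (1,1,1). Writing each as a minterm (¬P·Q·R, P·Q·R) and OR-ing them characterizes exactly where G=0, so G is the negation of that disjunction.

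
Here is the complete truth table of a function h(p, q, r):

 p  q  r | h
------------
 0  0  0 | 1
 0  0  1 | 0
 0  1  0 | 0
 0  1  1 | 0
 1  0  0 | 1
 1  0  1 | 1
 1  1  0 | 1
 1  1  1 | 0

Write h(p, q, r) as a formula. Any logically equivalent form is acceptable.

The 1-rows are (0,0,0), (1,0,0), (1,0,1), (1,1,0). Each contributes one minterm — ¬p·¬q·¬r; p·¬q·¬r; p·¬q·r; p·q·¬r — and their disjunction is a sum-of-products form of h.

h(p, q, r) = ((((¬p ∧ ¬q) ∧ ¬r) ∨ ((p ∧ ¬q) ∧ ¬r)) ∨ ((p ∧ ¬q) ∧ r)) ∨ ((p ∧ q) ∧ ¬r)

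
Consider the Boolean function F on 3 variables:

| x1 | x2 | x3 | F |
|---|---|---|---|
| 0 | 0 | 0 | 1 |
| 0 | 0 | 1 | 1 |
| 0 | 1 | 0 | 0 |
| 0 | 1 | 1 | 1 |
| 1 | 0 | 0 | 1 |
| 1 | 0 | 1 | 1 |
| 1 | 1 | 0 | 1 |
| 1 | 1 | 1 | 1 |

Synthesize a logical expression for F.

F(x1, x2, x3) = ((x1' · x2) · x3')'

Only row (0,1,0) gives 0. So F is 1 everywhere except there — the complement of the minterm ¬x1·x2·¬x3.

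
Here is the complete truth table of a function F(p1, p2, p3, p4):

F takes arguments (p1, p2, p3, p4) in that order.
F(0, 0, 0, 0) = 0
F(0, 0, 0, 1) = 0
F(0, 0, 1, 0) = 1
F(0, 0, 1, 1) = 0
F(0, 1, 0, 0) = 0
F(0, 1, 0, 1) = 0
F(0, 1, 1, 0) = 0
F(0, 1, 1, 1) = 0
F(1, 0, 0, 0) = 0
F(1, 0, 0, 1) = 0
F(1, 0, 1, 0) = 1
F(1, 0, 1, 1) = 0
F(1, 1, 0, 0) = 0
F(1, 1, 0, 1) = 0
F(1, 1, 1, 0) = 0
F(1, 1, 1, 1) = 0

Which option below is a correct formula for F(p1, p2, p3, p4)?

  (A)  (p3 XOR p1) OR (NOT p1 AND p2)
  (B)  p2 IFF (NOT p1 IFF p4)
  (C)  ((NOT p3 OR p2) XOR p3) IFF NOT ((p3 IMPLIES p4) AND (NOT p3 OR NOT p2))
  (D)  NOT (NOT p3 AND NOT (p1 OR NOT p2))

(A) disagrees with F on (0,0,1,1) (formula → 1, table → 0); rule it out.
(B) disagrees with F on (0,0,0,0) (formula → 1, table → 0); rule it out.
(D) disagrees with F on (0,0,0,0) (formula → 1, table → 0); rule it out.
That leaves (C). Evaluating it on every row reproduces the table of F exactly.

C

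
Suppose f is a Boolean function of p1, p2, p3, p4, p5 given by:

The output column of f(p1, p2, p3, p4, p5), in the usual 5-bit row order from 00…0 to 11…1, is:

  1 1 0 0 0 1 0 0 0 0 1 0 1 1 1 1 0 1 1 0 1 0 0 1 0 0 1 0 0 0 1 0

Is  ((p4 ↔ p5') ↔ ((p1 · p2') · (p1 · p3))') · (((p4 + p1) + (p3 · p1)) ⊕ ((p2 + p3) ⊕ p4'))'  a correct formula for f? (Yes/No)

No

Check the formula against f row by row:
  p1=0, p2=0, p3=0, p4=0, p5=0: formula gives 0, but f = 1 ✗
A single disagreement suffices: at (0,0,0,0,0) they differ, so the formula does not compute f.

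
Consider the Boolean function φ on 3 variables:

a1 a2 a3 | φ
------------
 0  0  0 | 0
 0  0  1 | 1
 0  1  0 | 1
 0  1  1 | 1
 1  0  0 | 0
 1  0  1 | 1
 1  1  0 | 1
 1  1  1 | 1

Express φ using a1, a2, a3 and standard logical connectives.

φ(a1, a2, a3) = (((a1' · a2') · a3') + ((a1 · a2') · a3'))'

φ is 0 on only 2 rows — (0,0,0), (1,0,0). Writing each as a minterm (¬a1·¬a2·¬a3, a1·¬a2·¬a3) and OR-ing them characterizes exactly where φ=0, so φ is the negation of that disjunction.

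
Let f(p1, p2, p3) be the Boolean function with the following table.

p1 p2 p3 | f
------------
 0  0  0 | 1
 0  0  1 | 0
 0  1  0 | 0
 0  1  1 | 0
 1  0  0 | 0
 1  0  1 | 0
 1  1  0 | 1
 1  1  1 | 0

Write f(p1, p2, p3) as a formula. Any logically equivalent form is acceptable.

f=1 on 2 inputs: (0,0,0), (1,1,0). Reading each as a conjunction of literals (¬p1·¬p2·¬p3, p1·p2·¬p3) and taking the OR gives the canonical DNF.

f(p1, p2, p3) = ((~p1 & ~p2) & ~p3) | ((p1 & p2) & ~p3)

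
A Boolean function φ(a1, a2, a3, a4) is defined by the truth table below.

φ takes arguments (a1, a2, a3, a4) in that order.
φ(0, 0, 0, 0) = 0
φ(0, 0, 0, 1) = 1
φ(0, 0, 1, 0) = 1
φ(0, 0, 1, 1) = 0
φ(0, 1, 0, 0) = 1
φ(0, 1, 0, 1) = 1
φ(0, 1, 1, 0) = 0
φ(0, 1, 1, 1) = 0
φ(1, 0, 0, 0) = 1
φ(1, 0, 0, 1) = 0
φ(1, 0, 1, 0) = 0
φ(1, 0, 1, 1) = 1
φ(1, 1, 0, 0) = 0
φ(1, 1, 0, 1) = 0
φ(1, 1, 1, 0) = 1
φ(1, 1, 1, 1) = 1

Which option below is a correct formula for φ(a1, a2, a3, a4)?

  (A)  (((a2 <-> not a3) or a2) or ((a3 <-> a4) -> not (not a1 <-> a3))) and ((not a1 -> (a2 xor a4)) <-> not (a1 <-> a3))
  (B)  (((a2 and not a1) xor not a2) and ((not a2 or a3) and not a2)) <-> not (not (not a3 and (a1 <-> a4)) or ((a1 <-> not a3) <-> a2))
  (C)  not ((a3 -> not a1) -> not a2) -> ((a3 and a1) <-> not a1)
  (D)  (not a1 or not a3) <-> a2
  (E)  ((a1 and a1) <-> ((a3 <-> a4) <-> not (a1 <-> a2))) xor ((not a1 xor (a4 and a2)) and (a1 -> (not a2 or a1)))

E

(A) disagrees with φ on (0,0,0,0) (formula → 1, table → 0); rule it out.
(B) disagrees with φ on (0,0,0,1) (formula → 0, table → 1); rule it out.
(C) disagrees with φ on (0,0,0,0) (formula → 1, table → 0); rule it out.
(D) disagrees with φ on (0,0,0,1) (formula → 0, table → 1); rule it out.
That leaves (E). Evaluating it on every row reproduces the table of φ exactly.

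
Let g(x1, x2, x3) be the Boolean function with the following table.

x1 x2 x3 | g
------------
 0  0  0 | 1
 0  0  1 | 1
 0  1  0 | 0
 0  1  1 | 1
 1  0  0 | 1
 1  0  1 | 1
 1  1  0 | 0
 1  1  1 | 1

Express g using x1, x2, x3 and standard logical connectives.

g(x1, x2, x3) = (((x1' · x2) · x3') + ((x1 · x2) · x3'))'

g is 0 on only 2 rows — (0,1,0), (1,1,0). Writing each as a minterm (¬x1·x2·¬x3, x1·x2·¬x3) and OR-ing them characterizes exactly where g=0, so g is the negation of that disjunction.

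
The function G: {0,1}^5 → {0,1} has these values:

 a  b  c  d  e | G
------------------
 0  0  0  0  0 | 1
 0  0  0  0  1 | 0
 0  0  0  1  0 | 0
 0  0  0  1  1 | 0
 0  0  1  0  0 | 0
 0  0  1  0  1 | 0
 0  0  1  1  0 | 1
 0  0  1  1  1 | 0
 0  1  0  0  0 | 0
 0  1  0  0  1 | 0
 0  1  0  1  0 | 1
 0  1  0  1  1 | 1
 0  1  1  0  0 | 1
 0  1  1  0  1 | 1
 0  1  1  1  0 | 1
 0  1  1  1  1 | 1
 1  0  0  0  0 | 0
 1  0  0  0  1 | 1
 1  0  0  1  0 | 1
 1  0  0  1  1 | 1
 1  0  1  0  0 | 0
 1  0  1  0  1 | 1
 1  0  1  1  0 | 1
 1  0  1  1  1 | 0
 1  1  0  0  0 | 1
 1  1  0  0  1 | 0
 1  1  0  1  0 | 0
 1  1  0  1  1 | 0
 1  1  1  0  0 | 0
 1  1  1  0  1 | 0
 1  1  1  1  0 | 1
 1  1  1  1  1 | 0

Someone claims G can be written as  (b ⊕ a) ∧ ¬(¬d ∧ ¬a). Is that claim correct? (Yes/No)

Test each input against both G and the formula:
  a=0, b=0, c=0, d=0, e=0: formula gives 0, but G = 1 ✗
Row (0,0,0,0,0) is a counterexample, so the formula is not equivalent to G.

No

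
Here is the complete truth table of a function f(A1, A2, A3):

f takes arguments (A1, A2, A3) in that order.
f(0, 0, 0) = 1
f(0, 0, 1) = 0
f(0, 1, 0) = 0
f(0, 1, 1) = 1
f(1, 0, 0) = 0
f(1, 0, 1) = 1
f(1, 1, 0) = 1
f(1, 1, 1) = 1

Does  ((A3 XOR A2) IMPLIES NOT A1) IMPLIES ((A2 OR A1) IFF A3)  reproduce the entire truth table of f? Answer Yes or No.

Yes

Check the formula against f row by row:
  A1=0, A2=0, A3=0: formula gives 1, f = 1 ✓
  A1=0, A2=0, A3=1: formula gives 0, f = 0 ✓
  A1=0, A2=1, A3=0: formula gives 0, f = 0 ✓
  A1=0, A2=1, A3=1: formula gives 1, f = 1 ✓
  A1=1, A2=0, A3=0: formula gives 0, f = 0 ✓
  … (the remaining 3 rows also agree.)
Every row agrees, so the formula is equivalent.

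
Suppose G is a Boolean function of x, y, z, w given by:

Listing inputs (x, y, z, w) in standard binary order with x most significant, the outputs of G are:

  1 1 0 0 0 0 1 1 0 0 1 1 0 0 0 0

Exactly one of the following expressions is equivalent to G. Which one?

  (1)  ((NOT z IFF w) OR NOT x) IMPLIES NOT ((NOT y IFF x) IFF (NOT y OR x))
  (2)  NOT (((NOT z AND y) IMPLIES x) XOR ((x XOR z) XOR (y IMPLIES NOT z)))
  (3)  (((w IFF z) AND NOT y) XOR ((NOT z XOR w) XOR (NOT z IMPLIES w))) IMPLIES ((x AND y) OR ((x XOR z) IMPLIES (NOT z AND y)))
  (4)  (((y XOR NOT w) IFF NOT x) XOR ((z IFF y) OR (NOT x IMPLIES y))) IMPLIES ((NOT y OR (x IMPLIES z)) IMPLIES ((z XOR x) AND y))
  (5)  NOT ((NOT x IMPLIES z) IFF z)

(1): at (0,0,1,0) it gives 1, but G = 0 — eliminated.
(3): at (0,1,0,0) it gives 1, but G = 0 — eliminated.
(4): at (0,0,0,1) it gives 0, but G = 1 — eliminated.
(5): at (0,0,0,0) it gives 0, but G = 1 — eliminated.
That leaves (2). Evaluating it on every row reproduces the table of G exactly.

2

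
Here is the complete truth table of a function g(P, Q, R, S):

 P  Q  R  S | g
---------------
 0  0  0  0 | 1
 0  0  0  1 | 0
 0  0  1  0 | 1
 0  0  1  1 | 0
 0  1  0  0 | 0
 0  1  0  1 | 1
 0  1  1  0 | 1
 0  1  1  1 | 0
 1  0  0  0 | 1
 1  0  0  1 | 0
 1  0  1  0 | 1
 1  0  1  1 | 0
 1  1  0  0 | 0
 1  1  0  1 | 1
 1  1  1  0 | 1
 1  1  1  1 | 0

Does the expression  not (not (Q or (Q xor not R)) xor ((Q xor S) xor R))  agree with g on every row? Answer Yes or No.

Evaluate not (not (Q or (Q xor not R)) xor ((Q xor S) xor R)) on each row and compare to g:
  P=0, Q=0, R=0, S=0: formula gives 1, g = 1 ✓
  P=0, Q=0, R=0, S=1: formula gives 0, g = 0 ✓
  P=0, Q=0, R=1, S=0: formula gives 1, g = 1 ✓
  P=0, Q=0, R=1, S=1: formula gives 0, g = 0 ✓
  … (the remaining 12 rows also agree.)
Every row agrees, so the formula is equivalent.

Yes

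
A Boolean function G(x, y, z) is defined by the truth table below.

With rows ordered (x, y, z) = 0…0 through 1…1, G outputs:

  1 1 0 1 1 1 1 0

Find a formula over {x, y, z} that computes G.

G(x, y, z) = ¬(((¬x ∧ y) ∧ ¬z) ∨ ((x ∧ y) ∧ z))

The 0-rows are (0,1,0), (1,1,1). Take each as a conjunction (¬x·y·¬z, x·y·z), form their disjunction, and complement — that gives a formula that is 1 everywhere G is.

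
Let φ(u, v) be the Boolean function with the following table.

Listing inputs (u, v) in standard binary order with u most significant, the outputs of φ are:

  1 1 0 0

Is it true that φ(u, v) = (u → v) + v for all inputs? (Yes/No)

Test each input against both φ and the formula:
  u=0, v=0: formula gives 1, φ = 1 ✓
  u=0, v=1: formula gives 1, φ = 1 ✓
  u=1, v=0: formula gives 0, φ = 0 ✓
  u=1, v=1: formula gives 1, but φ = 0 ✗
Since they disagree at (1,1), the expression is not a correct formula for φ.

No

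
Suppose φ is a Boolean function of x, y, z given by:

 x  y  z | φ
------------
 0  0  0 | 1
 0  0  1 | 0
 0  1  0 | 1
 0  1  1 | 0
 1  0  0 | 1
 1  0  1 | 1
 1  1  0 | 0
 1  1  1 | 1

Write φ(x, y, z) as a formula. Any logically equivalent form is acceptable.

φ(x, y, z) = not ((((not x and not y) and z) or ((not x and y) and z)) or ((x and y) and not z))

There are just 3 zero rows: (0,0,1), (0,1,1), (1,1,0). Their minterms are ¬x·¬y·z, ¬x·y·z, x·y·¬z; the OR of those covers precisely the 0-outputs, and negating it yields φ.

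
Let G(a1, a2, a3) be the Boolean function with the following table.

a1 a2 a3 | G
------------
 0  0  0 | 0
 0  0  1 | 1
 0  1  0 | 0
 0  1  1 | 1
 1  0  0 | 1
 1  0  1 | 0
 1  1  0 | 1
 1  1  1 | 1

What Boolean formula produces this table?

G(a1, a2, a3) = ((((a1' · a2') · a3') + ((a1' · a2) · a3')) + ((a1 · a2') · a3))'

There are just 3 zero rows: (0,0,0), (0,1,0), (1,0,1). Their minterms are ¬a1·¬a2·¬a3, ¬a1·a2·¬a3, a1·¬a2·a3; the OR of those covers precisely the 0-outputs, and negating it yields G.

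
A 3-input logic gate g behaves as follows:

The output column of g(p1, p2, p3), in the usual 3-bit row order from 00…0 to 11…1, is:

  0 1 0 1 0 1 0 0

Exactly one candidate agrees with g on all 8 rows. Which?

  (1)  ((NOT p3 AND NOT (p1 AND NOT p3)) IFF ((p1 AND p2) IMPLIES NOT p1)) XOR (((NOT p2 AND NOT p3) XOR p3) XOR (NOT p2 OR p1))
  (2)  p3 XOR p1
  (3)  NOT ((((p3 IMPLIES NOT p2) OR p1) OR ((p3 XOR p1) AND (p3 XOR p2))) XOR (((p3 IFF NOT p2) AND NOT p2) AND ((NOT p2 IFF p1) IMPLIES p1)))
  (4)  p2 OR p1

(1): at (0,0,0) it gives 1, but g = 0 — eliminated.
(2): at (1,0,0) it gives 1, but g = 0 — eliminated.
(4): at (0,0,1) it gives 0, but g = 1 — eliminated.
Only (3) survives; checking it on all 8 rows confirms it matches g.

3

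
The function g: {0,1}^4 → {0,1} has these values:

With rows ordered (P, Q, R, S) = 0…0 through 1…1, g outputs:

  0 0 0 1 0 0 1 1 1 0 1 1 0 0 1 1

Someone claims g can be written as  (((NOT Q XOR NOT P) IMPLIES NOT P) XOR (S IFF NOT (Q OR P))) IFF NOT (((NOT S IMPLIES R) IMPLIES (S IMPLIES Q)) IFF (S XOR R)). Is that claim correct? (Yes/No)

Test each input against both g and the formula:
  P=0, Q=0, R=0, S=0: formula gives 1, but g = 0 ✗
A single disagreement suffices: at (0,0,0,0) they differ, so the formula does not compute g.

No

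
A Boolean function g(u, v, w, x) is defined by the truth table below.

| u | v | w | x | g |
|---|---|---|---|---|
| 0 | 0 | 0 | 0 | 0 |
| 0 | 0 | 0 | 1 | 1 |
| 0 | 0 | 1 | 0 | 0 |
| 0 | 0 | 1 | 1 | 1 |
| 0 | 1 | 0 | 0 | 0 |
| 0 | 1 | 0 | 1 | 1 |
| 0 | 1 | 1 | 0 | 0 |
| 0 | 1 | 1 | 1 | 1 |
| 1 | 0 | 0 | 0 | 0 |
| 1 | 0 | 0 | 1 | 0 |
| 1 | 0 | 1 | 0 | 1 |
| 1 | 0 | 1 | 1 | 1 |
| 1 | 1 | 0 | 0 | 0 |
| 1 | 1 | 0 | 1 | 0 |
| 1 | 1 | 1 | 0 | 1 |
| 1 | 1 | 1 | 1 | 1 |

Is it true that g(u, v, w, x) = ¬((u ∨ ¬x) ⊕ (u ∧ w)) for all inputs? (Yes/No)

Yes

Evaluate ¬((u ∨ ¬x) ⊕ (u ∧ w)) on each row and compare to g:
  u=0, v=0, w=0, x=0: formula gives 0, g = 0 ✓
  u=0, v=0, w=0, x=1: formula gives 1, g = 1 ✓
  u=0, v=0, w=1, x=0: formula gives 0, g = 0 ✓
  u=0, v=0, w=1, x=1: formula gives 1, g = 1 ✓
  …and likewise for the remaining 12 rows.
No disagreement on any input; they are logically equivalent.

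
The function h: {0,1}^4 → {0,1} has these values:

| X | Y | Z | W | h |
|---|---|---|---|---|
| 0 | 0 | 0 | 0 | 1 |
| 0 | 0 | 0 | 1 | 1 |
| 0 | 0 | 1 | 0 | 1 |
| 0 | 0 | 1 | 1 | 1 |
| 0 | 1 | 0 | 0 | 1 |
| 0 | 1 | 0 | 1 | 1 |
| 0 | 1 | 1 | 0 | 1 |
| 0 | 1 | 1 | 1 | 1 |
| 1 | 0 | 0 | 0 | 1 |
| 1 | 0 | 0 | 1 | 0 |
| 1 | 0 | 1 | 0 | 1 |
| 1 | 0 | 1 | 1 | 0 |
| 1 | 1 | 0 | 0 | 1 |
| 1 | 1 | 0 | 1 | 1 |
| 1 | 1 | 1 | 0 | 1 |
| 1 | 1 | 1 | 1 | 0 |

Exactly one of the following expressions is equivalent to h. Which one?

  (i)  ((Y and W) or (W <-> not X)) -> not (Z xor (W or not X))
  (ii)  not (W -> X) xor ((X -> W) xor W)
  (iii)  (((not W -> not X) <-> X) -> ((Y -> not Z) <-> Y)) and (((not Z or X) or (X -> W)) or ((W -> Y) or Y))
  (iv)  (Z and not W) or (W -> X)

(i): at (0,0,0,1) it gives 0, but h = 1 — eliminated.
(ii): at (1,0,0,0) it gives 0, but h = 1 — eliminated.
(iv): at (0,0,0,1) it gives 0, but h = 1 — eliminated.
Only (iii) survives; checking it on all 16 rows confirms it matches h.

iii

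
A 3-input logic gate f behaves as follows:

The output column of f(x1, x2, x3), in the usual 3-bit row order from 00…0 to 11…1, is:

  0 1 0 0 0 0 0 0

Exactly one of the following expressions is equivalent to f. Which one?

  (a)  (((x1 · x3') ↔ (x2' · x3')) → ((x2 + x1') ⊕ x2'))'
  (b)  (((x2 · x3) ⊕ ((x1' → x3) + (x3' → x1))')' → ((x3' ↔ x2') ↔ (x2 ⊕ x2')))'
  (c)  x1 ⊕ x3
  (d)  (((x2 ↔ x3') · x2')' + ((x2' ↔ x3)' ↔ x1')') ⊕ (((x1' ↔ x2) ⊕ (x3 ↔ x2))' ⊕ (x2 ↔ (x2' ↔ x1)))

(b) disagrees with f on (1,0,1) (formula → 1, table → 0); rule it out.
(c) disagrees with f on (0,1,1) (formula → 1, table → 0); rule it out.
(d) disagrees with f on (0,1,1) (formula → 1, table → 0); rule it out.
Only (a) survives; checking it on all 8 rows confirms it matches f.

a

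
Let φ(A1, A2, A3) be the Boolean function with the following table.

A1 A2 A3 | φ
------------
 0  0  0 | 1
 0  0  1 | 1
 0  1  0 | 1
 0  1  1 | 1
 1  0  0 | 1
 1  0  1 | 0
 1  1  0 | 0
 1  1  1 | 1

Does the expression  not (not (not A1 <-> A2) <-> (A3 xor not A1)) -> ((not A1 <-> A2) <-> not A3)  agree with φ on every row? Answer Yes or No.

Test each input against both φ and the formula:
  A1=0, A2=0, A3=0: formula gives 1, φ = 1 ✓
  A1=0, A2=0, A3=1: formula gives 1, φ = 1 ✓
  A1=0, A2=1, A3=0: formula gives 1, φ = 1 ✓
  A1=0, A2=1, A3=1: formula gives 1, φ = 1 ✓
  A1=1, A2=0, A3=0: formula gives 1, φ = 1 ✓
  … (the remaining 3 rows also agree.)
Every row agrees, so the formula is equivalent.

Yes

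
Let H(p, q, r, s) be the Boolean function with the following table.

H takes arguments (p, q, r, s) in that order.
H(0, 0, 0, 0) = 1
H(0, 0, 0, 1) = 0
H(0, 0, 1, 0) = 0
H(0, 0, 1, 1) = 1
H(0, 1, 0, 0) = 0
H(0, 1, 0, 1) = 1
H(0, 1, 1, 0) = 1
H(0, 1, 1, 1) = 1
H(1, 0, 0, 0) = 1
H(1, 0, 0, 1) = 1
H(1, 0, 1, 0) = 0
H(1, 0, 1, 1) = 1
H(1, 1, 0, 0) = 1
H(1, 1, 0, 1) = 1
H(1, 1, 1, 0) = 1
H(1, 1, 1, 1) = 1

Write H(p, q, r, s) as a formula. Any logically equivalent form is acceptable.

H(p, q, r, s) = ¬((((((¬p ∧ ¬q) ∧ ¬r) ∧ s) ∨ (((¬p ∧ ¬q) ∧ r) ∧ ¬s)) ∨ (((¬p ∧ q) ∧ ¬r) ∧ ¬s)) ∨ (((p ∧ ¬q) ∧ r) ∧ ¬s))

The 0-rows are (0,0,0,1), (0,0,1,0), (0,1,0,0), (1,0,1,0). Take each as a conjunction (¬p·¬q·¬r·s, ¬p·¬q·r·¬s, ¬p·q·¬r·¬s, p·¬q·r·¬s), form their disjunction, and complement — that gives a formula that is 1 everywhere H is.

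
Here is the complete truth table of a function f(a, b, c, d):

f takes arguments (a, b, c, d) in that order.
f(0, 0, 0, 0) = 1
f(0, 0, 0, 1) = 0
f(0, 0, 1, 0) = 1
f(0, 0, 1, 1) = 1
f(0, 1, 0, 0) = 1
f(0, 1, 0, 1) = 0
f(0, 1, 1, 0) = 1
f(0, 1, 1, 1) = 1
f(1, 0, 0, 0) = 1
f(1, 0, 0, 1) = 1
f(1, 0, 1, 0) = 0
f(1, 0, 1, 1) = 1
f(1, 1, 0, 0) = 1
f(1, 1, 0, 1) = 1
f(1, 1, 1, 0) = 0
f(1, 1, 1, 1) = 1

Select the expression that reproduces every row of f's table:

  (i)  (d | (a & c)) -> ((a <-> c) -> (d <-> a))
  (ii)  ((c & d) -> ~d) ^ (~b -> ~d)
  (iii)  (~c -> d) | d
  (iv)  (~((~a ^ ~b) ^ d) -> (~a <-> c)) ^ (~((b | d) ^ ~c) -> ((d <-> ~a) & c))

i

(ii): at (0,0,0,0) it gives 0, but f = 1 — eliminated.
(iii): at (0,0,0,0) it gives 0, but f = 1 — eliminated.
(iv): at (0,0,0,1) it gives 1, but f = 0 — eliminated.
Only (i) survives; checking it on all 16 rows confirms it matches f.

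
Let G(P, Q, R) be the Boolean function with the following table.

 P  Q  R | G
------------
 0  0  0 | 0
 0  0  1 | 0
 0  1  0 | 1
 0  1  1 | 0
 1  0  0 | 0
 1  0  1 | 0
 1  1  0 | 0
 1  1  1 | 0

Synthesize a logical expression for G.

G(P, Q, R) = (NOT P AND Q) AND NOT R

Only row (0,1,0) gives 1. That row's minterm ¬P·Q·¬R is G directly.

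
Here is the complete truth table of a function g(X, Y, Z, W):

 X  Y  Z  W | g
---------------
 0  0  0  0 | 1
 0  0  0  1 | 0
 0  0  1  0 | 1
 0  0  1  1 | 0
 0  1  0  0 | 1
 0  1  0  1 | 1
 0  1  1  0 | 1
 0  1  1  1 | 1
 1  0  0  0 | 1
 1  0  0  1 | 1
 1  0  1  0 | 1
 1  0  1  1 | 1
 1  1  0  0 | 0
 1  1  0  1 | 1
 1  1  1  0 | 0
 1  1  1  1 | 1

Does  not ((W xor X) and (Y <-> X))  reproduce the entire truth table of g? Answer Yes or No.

Check the formula against g row by row:
  X=0, Y=0, Z=0, W=0: formula gives 1, g = 1 ✓
  X=0, Y=0, Z=0, W=1: formula gives 0, g = 0 ✓
  X=0, Y=0, Z=1, W=0: formula gives 1, g = 1 ✓
  X=0, Y=0, Z=1, W=1: formula gives 0, g = 0 ✓
  … (the remaining 12 rows also agree.)
All 16 rows match — the expression computes g exactly.

Yes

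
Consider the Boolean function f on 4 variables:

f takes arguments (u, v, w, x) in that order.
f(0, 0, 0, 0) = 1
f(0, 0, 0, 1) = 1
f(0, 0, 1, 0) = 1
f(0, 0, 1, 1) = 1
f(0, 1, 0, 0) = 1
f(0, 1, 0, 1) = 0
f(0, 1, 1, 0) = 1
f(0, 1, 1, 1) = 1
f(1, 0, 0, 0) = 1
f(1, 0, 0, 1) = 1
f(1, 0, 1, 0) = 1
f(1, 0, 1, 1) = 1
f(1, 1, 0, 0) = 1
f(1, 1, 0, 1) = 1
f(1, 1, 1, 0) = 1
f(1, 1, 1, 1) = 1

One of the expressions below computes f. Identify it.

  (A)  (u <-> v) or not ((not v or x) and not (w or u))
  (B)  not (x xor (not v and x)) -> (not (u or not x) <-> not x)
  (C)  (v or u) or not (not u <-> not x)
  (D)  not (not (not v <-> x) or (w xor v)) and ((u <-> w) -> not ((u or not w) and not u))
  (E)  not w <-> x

A

(B): at (0,0,0,0) it gives 0, but f = 1 — eliminated.
(C): at (0,0,0,0) it gives 0, but f = 1 — eliminated.
(D): at (0,0,0,0) it gives 0, but f = 1 — eliminated.
(E): at (0,0,0,0) it gives 0, but f = 1 — eliminated.
That leaves (A). Evaluating it on every row reproduces the table of f exactly.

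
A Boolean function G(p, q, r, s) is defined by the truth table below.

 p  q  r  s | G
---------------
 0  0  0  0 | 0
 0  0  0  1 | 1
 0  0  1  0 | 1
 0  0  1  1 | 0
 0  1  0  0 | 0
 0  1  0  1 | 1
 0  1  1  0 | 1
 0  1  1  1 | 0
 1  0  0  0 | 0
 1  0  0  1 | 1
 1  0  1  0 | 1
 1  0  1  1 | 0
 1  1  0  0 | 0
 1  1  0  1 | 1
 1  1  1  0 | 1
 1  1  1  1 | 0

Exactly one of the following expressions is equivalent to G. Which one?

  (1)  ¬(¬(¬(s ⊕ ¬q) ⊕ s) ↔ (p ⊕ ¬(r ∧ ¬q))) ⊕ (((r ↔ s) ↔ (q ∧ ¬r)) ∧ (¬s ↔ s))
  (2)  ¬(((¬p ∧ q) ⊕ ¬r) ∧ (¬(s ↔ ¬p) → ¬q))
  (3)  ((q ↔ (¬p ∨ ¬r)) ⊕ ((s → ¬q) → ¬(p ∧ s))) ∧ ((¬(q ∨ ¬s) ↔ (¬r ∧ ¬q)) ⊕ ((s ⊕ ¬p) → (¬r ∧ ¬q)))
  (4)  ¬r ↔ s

(1) disagrees with G on (0,0,0,1) (formula → 0, table → 1); rule it out.
(2) disagrees with G on (0,0,0,1) (formula → 0, table → 1); rule it out.
(3) disagrees with G on (0,0,0,0) (formula → 1, table → 0); rule it out.
Only (4) survives; checking it on all 16 rows confirms it matches G.

4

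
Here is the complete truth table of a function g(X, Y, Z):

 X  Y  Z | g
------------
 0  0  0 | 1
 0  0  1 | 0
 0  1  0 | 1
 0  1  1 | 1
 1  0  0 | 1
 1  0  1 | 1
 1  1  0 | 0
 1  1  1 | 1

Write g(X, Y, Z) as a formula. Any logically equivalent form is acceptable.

g(X, Y, Z) = (((X' · Y') · Z) + ((X · Y) · Z'))'

g is 0 on only 2 rows — (0,0,1), (1,1,0). Writing each as a minterm (¬X·¬Y·Z, X·Y·¬Z) and OR-ing them characterizes exactly where g=0, so g is the negation of that disjunction.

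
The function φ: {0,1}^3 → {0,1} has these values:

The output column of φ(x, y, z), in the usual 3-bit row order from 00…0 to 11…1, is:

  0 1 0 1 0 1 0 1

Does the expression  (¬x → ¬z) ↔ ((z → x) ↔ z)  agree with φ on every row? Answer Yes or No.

Evaluate (¬x → ¬z) ↔ ((z → x) ↔ z) on each row and compare to φ:
  x=0, y=0, z=0: formula gives 0, φ = 0 ✓
  x=0, y=0, z=1: formula gives 1, φ = 1 ✓
  x=0, y=1, z=0: formula gives 0, φ = 0 ✓
  x=0, y=1, z=1: formula gives 1, φ = 1 ✓
  x=1, y=0, z=0: formula gives 0, φ = 0 ✓
  … (the remaining 3 rows also agree.)
Every row agrees, so the formula is equivalent.

Yes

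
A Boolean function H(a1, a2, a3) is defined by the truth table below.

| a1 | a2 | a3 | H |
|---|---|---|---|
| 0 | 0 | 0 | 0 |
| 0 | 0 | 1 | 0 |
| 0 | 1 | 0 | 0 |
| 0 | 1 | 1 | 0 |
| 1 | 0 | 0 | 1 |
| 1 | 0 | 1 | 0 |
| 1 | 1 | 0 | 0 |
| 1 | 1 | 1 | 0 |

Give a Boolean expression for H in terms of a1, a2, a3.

H(a1, a2, a3) = (a1 & ~a2) & ~a3

Only row (1,0,0) gives 1. That row's minterm a1·¬a2·¬a3 is H directly.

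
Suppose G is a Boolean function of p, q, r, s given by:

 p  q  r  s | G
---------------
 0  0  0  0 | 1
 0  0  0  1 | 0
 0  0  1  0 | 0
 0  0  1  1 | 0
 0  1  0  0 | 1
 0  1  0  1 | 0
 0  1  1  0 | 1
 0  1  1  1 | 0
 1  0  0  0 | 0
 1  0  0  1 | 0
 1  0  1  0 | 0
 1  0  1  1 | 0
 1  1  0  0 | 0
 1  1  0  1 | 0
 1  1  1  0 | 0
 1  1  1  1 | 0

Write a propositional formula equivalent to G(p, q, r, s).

G(p, q, r, s) = ((((¬p ∧ ¬q) ∧ ¬r) ∧ ¬s) ∨ (((¬p ∧ q) ∧ ¬r) ∧ ¬s)) ∨ (((¬p ∧ q) ∧ r) ∧ ¬s)

The 1-rows are (0,0,0,0), (0,1,0,0), (0,1,1,0). Each contributes one minterm — ¬p·¬q·¬r·¬s; ¬p·q·¬r·¬s; ¬p·q·r·¬s — and their disjunction is a sum-of-products form of G.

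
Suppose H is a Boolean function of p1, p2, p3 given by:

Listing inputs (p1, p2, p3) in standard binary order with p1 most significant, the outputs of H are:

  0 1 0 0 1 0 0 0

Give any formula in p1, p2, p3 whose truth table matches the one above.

H(p1, p2, p3) = ((p1' · p2') · p3) + ((p1 · p2') · p3')

H=1 on 2 inputs: (0,0,1), (1,0,0). Reading each as a conjunction of literals (¬p1·¬p2·p3, p1·¬p2·¬p3) and taking the OR gives the canonical DNF.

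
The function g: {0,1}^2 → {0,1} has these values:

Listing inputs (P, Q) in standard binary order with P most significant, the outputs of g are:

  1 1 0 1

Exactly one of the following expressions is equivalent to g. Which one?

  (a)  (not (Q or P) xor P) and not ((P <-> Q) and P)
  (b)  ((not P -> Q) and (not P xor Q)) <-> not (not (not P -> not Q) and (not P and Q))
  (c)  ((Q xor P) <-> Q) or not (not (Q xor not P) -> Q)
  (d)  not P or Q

(a) fails at (0,1): the formula yields 0, g is 1.
(b) fails at (0,0): the formula yields 0, g is 1.
(c) fails at (1,0): the formula yields 1, g is 0.
That leaves (d). Evaluating it on every row reproduces the table of g exactly.

d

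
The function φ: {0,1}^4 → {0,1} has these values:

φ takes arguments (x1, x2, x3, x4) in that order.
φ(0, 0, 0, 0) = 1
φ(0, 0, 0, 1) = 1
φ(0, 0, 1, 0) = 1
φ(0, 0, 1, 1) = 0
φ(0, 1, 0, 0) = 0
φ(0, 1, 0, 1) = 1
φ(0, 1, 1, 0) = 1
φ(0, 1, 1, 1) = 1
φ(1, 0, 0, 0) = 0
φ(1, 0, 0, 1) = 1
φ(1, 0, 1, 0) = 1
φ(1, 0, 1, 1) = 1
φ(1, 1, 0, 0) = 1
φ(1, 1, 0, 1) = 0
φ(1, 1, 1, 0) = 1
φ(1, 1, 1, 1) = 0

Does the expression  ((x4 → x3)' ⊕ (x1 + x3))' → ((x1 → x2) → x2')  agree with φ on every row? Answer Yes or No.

No

Test each input against both φ and the formula:
  x1=0, x2=0, x3=0, x4=0: formula gives 1, φ = 1 ✓
  x1=0, x2=0, x3=0, x4=1: formula gives 1, φ = 1 ✓
  x1=0, x2=0, x3=1, x4=0: formula gives 1, φ = 1 ✓
  x1=0, x2=0, x3=1, x4=1: formula gives 1, but φ = 0 ✗
Since they disagree at (0,0,1,1), the expression is not a correct formula for φ.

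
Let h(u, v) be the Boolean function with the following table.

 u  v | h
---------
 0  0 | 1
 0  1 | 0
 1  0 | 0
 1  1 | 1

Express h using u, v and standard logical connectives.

The output is 1 exactly when an even number of inputs are 1 — the complement of 2-way XOR.

h(u, v) = not (u xor v)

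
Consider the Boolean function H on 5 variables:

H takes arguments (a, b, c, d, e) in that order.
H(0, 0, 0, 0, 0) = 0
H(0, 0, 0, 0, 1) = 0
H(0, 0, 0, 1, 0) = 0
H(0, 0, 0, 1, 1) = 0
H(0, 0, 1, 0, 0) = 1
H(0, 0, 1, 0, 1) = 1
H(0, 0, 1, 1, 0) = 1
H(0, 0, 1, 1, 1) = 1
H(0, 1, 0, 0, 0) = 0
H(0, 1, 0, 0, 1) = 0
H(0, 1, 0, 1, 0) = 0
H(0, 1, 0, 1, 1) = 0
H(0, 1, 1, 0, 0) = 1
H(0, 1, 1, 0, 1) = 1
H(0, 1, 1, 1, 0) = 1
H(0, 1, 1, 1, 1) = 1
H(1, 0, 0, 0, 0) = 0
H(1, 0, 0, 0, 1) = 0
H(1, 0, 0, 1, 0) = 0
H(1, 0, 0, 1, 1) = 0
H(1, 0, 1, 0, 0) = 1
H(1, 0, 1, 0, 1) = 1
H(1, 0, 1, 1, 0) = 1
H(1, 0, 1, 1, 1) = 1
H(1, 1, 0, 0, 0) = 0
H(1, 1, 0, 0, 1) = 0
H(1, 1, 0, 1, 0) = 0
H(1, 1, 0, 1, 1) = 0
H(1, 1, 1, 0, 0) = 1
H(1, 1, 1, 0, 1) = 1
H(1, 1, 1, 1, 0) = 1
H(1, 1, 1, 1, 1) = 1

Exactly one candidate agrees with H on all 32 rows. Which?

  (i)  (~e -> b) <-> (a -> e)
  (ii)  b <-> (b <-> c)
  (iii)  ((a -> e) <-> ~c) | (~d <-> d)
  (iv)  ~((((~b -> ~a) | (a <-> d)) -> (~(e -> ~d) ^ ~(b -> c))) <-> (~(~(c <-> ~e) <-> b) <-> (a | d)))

(i) fails at (0,0,0,0,1): the formula yields 1, H is 0.
(iii) fails at (0,0,0,0,0): the formula yields 1, H is 0.
(iv) fails at (0,0,0,0,1): the formula yields 1, H is 0.
That leaves (ii). Evaluating it on every row reproduces the table of H exactly.

ii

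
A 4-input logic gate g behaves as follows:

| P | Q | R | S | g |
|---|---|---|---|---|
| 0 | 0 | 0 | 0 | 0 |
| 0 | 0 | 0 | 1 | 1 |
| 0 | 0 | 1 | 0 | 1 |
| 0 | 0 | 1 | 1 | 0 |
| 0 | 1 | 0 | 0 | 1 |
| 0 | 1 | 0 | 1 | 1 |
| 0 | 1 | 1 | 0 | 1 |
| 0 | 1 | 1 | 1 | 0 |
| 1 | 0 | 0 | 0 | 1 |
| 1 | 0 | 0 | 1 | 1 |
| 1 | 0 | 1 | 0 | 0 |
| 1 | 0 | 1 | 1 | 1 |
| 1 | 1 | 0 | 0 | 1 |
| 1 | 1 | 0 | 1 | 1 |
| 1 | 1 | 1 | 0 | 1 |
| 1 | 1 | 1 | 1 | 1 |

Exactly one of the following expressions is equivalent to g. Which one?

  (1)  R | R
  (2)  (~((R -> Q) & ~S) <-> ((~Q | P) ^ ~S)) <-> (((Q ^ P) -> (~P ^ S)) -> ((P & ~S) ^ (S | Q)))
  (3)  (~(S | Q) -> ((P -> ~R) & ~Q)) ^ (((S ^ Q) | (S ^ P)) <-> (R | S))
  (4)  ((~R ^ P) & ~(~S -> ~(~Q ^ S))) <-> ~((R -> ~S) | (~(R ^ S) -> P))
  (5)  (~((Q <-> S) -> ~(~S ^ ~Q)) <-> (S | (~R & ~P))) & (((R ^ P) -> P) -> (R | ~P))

(1) fails at (0,0,0,1): the formula yields 0, g is 1.
(2) fails at (0,0,1,1): the formula yields 1, g is 0.
(3) fails at (0,0,0,1): the formula yields 0, g is 1.
(5) fails at (0,0,0,1): the formula yields 0, g is 1.
(4) is the remaining candidate, and it agrees with g on all 16 inputs.

4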